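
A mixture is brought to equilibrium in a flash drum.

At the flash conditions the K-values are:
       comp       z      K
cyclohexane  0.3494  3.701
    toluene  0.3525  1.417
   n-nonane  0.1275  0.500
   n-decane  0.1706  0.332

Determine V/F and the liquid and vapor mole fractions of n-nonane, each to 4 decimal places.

V/F = 0.8758, x_n-nonane = 0.2268, y_n-nonane = 0.1134

Material balance + equilibrium reduce to Σ zᵢ(Kᵢ−1)/(1+V/F(Kᵢ−1)) = 0.
g(0) = ΣzᵢKᵢ − 1 = 0.9130 and g(1) = 1 − Σzᵢ/Kᵢ = -0.1120, so a root lies in (0, 1).
Newton–Raphson from V/F = 0.65:
  V/F = 0.6500: g = 0.16226, g' = -0.6814 → V/F = 0.8881
  V/F = 0.8881: g = -0.00993, g' = -0.8166 → V/F = 0.8760
  V/F = 0.8760: g = -0.00010, g' = -0.8011 → V/F = 0.8758
Converged at V/F = 0.8758.
Compositions from xᵢ = zᵢ/(1+V/F(Kᵢ−1)), yᵢ = Kᵢxᵢ:
  cyclohexane: x = 0.1038, y = 0.3842
  toluene: x = 0.2582, y = 0.3659
  n-nonane: x = 0.2268, y = 0.1134
  n-decane: x = 0.4112, y = 0.1365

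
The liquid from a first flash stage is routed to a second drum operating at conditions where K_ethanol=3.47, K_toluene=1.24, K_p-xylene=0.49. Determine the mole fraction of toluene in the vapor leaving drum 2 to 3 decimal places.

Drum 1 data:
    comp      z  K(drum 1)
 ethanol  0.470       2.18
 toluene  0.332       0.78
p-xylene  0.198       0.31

Drum 1:
Rachford–Rice: g(ψ₁) = Σ zᵢ(Kᵢ−1)/(1+ψ₁(Kᵢ−1)) = 0.
Check two-phase: ΣzᵢKᵢ = 1.345 > 1 and Σzᵢ/Kᵢ = 1.280 > 1, so g(0) = 0.345 > 0 and g(1) = -0.280 < 0.
Newton–Raphson from ψ₁ = 0.52:
  ψ₁ = 0.520: g = 0.0482, g' = -0.501 → ψ₁ = 0.616
  ψ₁ = 0.616: g = -0.0010, g' = -0.526 → ψ₁ = 0.614
Converged at ψ₁ = 0.614.
Drum-1 compositions:
  ethanol: x = 0.273, y = 0.594
  toluene: x = 0.384, y = 0.299
  p-xylene: x = 0.344, y = 0.107
Drum-2 feed = drum-1 liquid: z₂ = (0.2725, 0.3839, 0.3436).
Drum 2:
Iterate (Newton) starting at ψ₂ = 0.49:
  ψ₂ = 0.490: g = 0.1533, g' = -0.517 → ψ₂ = 0.787
  ψ₂ = 0.787: g = 0.0135, g' = -0.457 → ψ₂ = 0.816
Converged at ψ₂ = 0.816.
  ethanol: x = 0.090, y = 0.314
  toluene: x = 0.321, y = 0.398
  p-xylene: x = 0.589, y = 0.288

y_toluene (drum 2) = 0.398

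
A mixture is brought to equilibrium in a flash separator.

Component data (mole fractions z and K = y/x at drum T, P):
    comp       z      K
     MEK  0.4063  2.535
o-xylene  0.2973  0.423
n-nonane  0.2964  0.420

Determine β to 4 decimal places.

Rachford–Rice: g(β) = Σ zᵢ(Kᵢ−1)/(1+β(Kᵢ−1)) = 0.
g(0) = ΣzᵢKᵢ − 1 = 0.2802 and g(1) = 1 − Σzᵢ/Kᵢ = -0.5688, so a root lies in (0, 1).
Newton iteration, β⁰ = 0.61:
  β = 0.6100: g = -0.20866, g' = -0.7298 → β = 0.3241
  β = 0.3241: g = -0.00622, g' = -0.7279 → β = 0.3155
  β = 0.3155: g = 0.00002, g' = -0.7318 → β = 0.3156
Converged at β = 0.3156.

β = 0.3156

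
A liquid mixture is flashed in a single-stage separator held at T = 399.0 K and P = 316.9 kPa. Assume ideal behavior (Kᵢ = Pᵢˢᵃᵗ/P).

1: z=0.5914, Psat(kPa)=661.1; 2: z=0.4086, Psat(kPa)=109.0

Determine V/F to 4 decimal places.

Raoult's law: Kᵢ = Pᵢˢᵃᵗ/P = Pᵢˢᵃᵗ/316.9.
  K_1 = 661.1/316.9 = 2.086147, K_2 = 109.0/316.9 = 0.343957
Material balance + equilibrium reduce to Σ zᵢ(Kᵢ−1)/(1+V/F(Kᵢ−1)) = 0.
g(0) = ΣzᵢKᵢ − 1 = 0.3743 and g(1) = 1 − Σzᵢ/Kᵢ = -0.4714, so a root lies in (0, 1).
Newton–Raphson from V/F = 0.57:
  V/F = 0.5700: g = -0.03144, g' = -0.7148 → V/F = 0.5260
  V/F = 0.5260: g = -0.00051, g' = -0.6926 → V/F = 0.5253
Converged at V/F = 0.5253.

V/F = 0.5253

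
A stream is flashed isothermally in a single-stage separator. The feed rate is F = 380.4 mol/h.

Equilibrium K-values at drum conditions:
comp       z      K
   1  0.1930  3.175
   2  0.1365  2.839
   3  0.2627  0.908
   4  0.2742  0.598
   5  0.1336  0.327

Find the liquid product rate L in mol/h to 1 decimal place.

Material balance + equilibrium reduce to Σ zᵢ(Kᵢ−1)/(1+ψ(Kᵢ−1)) = 0.
Feasibility: ΣzᵢKᵢ = 1.4465, Σzᵢ/Kᵢ = 1.2653 — both > 1, two phases present.
Newton–Raphson from ψ = 0.38:
  ψ = 0.3800: g = 0.10163, g' = -0.6070 → ψ = 0.5474
  ψ = 0.5474: g = 0.00757, g' = -0.5319 → ψ = 0.5617
Converged at ψ = 0.5617.
Then V = ψ·F = 0.5617·380.4 = 213.7 mol/h and L = F − V = 166.7 mol/h.

L = 166.7 mol/h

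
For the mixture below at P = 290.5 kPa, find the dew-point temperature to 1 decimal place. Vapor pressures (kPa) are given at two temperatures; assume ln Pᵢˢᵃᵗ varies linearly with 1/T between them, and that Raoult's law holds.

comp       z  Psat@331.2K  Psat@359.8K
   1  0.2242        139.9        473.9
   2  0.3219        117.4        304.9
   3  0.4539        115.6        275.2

Dew-point temperature: Σzᵢ·P/Pᵢˢᵃᵗ(T) = 1. Interpolate ln Pᵢˢᵃᵗ = aᵢ + bᵢ/T.
  T = 331.2 K: ΣzᵢP/Pᵢˢᵃᵗ = 2.4027
  T = 359.8 K: ΣzᵢP/Pᵢˢᵃᵗ = 0.9233
  T = 345.5 K: ΣzᵢP/Pᵢˢᵃᵗ = 1.4574
  T = 352.6 K: ΣzᵢP/Pᵢˢᵃᵗ = 1.1560
  T = 356.2 K: ΣzᵢP/Pᵢˢᵃᵗ = 1.0318
  T = 358.0 K: ΣzᵢP/Pᵢˢᵃᵗ = 0.9757
Interpolating between 356.2 K and 358.0 K gives T ≈ 357.2 K.

T = 357.2 K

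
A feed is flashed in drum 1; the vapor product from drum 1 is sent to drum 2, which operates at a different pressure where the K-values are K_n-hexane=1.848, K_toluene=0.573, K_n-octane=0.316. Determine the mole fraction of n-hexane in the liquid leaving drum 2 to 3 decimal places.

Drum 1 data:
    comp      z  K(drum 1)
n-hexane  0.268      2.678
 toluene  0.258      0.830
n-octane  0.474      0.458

x_n-hexane (drum 2) = 0.402

Drum 1:
Material balance + equilibrium reduce to Σ zᵢ(Kᵢ−1)/(1+ψ₁(Kᵢ−1)) = 0.
g(0) = ΣzᵢKᵢ − 1 = 0.149 and g(1) = 1 − Σzᵢ/Kᵢ = -0.446, so a root lies in (0, 1).
Newton iteration, ψ₁⁰ = 0.5:
  ψ₁ = 0.500: g = -0.1558, g' = -0.494 → ψ₁ = 0.185
  ψ₁ = 0.185: g = 0.0126, g' = -0.620 → ψ₁ = 0.205
Converged at ψ₁ = 0.205.
Drum-1 compositions:
  n-hexane: x = 0.199, y = 0.534
  toluene: x = 0.267, y = 0.222
  n-octane: x = 0.533, y = 0.244
Drum-2 feed = drum-1 vapor: z₂ = (0.5339, 0.2219, 0.2443).
Drum 2:
Let ψ₂ = V/F and solve Σ zᵢ(Kᵢ−1)/(1+ψ₂(Kᵢ−1)) = 0.
Check two-phase: ΣzᵢKᵢ = 1.191 > 1 and Σzᵢ/Kᵢ = 1.449 > 1, so g(0) = 0.191 > 0 and g(1) = -0.449 < 0.
Newton–Raphson from ψ₂ = 0.5:
  ψ₂ = 0.500: g = -0.0565, g' = -0.519 → ψ₂ = 0.391
  ψ₂ = 0.391: g = -0.0019, g' = -0.488 → ψ₂ = 0.387
Converged at ψ₂ = 0.387.
  n-hexane: x = 0.402, y = 0.743
  toluene: x = 0.266, y = 0.152
  n-octane: x = 0.332, y = 0.105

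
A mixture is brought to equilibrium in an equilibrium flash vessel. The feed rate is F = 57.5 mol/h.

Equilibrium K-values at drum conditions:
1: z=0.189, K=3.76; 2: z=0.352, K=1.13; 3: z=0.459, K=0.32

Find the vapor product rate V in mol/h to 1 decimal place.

Let β = V/F and solve Σ zᵢ(Kᵢ−1)/(1+β(Kᵢ−1)) = 0.
Check two-phase: ΣzᵢKᵢ = 1.255 > 1 and Σzᵢ/Kᵢ = 1.796 > 1, so g(0) = 0.255 > 0 and g(1) = -0.796 < 0.
Iterate (Newton) starting at β = 0.5:
  β = 0.500: g = -0.2108, g' = -0.747 → β = 0.218
  β = 0.218: g = 0.0040, g' = -0.860 → β = 0.222
Converged at β = 0.222.
Then V = β·F = 0.2224·57.5 = 12.8 mol/h and L = F − V = 44.7 mol/h.

V = 12.8 mol/h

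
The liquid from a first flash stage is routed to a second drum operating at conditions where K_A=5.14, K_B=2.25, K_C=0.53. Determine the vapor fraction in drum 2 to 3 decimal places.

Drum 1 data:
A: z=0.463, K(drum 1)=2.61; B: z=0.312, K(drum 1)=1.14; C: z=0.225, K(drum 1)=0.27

V/F (drum 2) = 0.783

Drum 1:
Iterate (Newton) starting at ψ₁ = 0.66:
  ψ₁ = 0.660: g = 0.0844, g' = -0.734 → ψ₁ = 0.775
  ψ₁ = 0.775: g = -0.0073, g' = -0.878 → ψ₁ = 0.767
Converged at ψ₁ = 0.767.
Drum-1 compositions:
  A: x = 0.207, y = 0.541
  B: x = 0.282, y = 0.321
  C: x = 0.511, y = 0.138
Drum-2 feed = drum-1 liquid: z₂ = (0.2072, 0.2818, 0.5110).
Drum 2:
Rachford–Rice: g(ψ₂) = Σ zᵢ(Kᵢ−1)/(1+ψ₂(Kᵢ−1)) = 0.
Check two-phase: ΣzᵢKᵢ = 1.970 > 1 and Σzᵢ/Kᵢ = 1.130 > 1, so g(0) = 0.970 > 0 and g(1) = -0.130 < 0.
Newton–Raphson from ψ₂ = 0.5:
  ψ₂ = 0.500: g = 0.1822, g' = -0.736 → ψ₂ = 0.747
  ψ₂ = 0.747: g = 0.0214, g' = -0.598 → ψ₂ = 0.783
Converged at ψ₂ = 0.783.
  A: x = 0.049, y = 0.251
  B: x = 0.142, y = 0.320
  C: x = 0.809, y = 0.429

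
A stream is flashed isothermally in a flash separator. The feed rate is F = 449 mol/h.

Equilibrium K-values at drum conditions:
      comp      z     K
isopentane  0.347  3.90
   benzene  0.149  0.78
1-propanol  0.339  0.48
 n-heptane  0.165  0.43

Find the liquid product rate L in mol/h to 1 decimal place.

Material balance + equilibrium reduce to Σ zᵢ(Kᵢ−1)/(1+ψ(Kᵢ−1)) = 0.
Feasibility: ΣzᵢKᵢ = 1.703, Σzᵢ/Kᵢ = 1.370 — both > 1, two phases present.
Iterate (Newton) starting at ψ = 0.5:
  ψ = 0.500: g = 0.0041, g' = -0.768 → ψ = 0.505
Converged at ψ = 0.505.
Then V = ψ·F = 0.5054·449 = 226.9 mol/h and L = F − V = 222.1 mol/h.

L = 222.1 mol/h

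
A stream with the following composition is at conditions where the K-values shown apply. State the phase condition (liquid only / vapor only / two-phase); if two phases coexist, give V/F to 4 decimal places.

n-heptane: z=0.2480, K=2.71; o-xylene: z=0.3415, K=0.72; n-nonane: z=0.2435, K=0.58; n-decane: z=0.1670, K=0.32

ΣzᵢKᵢ = 1.1126; Σzᵢ/Kᵢ = 1.5075.
Both exceed 1, so a two-phase solution exists.
Material balance + equilibrium reduce to Σ zᵢ(Kᵢ−1)/(1+ψ(Kᵢ−1)) = 0.
Newton–Raphson from ψ = 0.5:
  ψ = 0.5000: g = -0.18409, g' = -0.4930 → ψ = 0.1266
  ψ = 0.1266: g = 0.01719, g' = -0.6591 → ψ = 0.1527
  ψ = 0.1527: g = 0.00038, g' = -0.6304 → ψ = 0.1533
Converged at ψ = 0.1533.

two-phase, V/F = 0.1533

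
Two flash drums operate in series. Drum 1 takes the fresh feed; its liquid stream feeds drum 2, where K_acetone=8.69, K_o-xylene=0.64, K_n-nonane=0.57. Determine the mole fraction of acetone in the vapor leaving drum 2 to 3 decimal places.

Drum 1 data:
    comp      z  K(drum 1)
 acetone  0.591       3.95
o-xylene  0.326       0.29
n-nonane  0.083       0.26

y_acetone (drum 2) = 0.404

Drum 1:
Newton iteration, ψ₁⁰ = 0.54:
  ψ₁ = 0.540: g = 0.1947, g' = -1.323 → ψ₁ = 0.687
  ψ₁ = 0.687: g = -0.0009, g' = -1.376 → ψ₁ = 0.686
Converged at ψ₁ = 0.686.
Drum-1 compositions:
  acetone: x = 0.195, y = 0.772
  o-xylene: x = 0.636, y = 0.184
  n-nonane: x = 0.169, y = 0.044
Drum-2 feed = drum-1 liquid: z₂ = (0.1954, 0.6359, 0.1687).
Drum 2:
Newton iteration, ψ₂⁰ = 0.61:
  ψ₂ = 0.610: g = -0.1277, g' = -0.549 → ψ₂ = 0.378
  ψ₂ = 0.378: g = 0.0333, g' = -0.913 → ψ₂ = 0.414
  ψ₂ = 0.414: g = 0.0018, g' = -0.820 → ψ₂ = 0.416
Converged at ψ₂ = 0.416.
  acetone: x = 0.047, y = 0.404
  o-xylene: x = 0.748, y = 0.479
  n-nonane: x = 0.205, y = 0.117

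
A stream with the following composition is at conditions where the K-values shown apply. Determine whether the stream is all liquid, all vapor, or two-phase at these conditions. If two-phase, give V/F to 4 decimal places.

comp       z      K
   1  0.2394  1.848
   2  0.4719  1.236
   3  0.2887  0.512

ΣzᵢKᵢ = 1.1735; Σzᵢ/Kᵢ = 1.0752.
Both exceed 1, so a two-phase solution exists.
Iterate (Newton) starting at ψ = 0.34:
  ψ = 0.3400: g = 0.09176, g' = -0.2251 → ψ = 0.7477
  ψ = 0.7477: g = -0.00292, g' = -0.2539 → ψ = 0.7362
  ψ = 0.7362: g = -0.00001, g' = -0.2518 → ψ = 0.7361
Converged at ψ = 0.7361.

two-phase, V/F = 0.7361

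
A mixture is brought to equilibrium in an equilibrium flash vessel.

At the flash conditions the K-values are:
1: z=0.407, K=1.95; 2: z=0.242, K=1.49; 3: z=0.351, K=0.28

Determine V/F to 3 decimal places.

V/F = 0.441

Material balance + equilibrium reduce to Σ zᵢ(Kᵢ−1)/(1+V/F(Kᵢ−1)) = 0.
g(0) = ΣzᵢKᵢ − 1 = 0.253 and g(1) = 1 − Σzᵢ/Kᵢ = -0.625, so a root lies in (0, 1).
Newton–Raphson from V/F = 0.31:
  V/F = 0.310: g = 0.0763, g' = -0.565 → V/F = 0.445
  V/F = 0.445: g = -0.0028, g' = -0.615 → V/F = 0.441
Converged at V/F = 0.441.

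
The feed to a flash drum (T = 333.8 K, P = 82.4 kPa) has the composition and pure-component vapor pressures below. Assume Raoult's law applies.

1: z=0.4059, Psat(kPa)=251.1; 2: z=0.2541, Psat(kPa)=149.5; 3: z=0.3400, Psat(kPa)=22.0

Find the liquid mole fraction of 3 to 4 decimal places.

x_3 = 0.6633

Raoult's law: Kᵢ = Pᵢˢᵃᵗ/P = Pᵢˢᵃᵗ/82.4.
  K_1 = 251.1/82.4 = 3.047330, K_2 = 149.5/82.4 = 1.814320, K_3 = 22.0/82.4 = 0.266990
Material balance + equilibrium reduce to Σ zᵢ(Kᵢ−1)/(1+β(Kᵢ−1)) = 0.
Check two-phase: ΣzᵢKᵢ = 1.7887 > 1 and Σzᵢ/Kᵢ = 1.5467 > 1, so g(0) = 0.7887 > 0 and g(1) = -0.5467 < 0.
Newton iteration, β⁰ = 0.5:
  β = 0.5000: g = 0.16428, g' = -0.9558 → β = 0.6719
  β = 0.6719: g = -0.00752, g' = -1.0812 → β = 0.6649
Converged at β = 0.6649.
Compositions from xᵢ = zᵢ/(1+β(Kᵢ−1)), yᵢ = Kᵢxᵢ:
  1: x = 0.1719, y = 0.5238
  2: x = 0.1648, y = 0.2991
  3: x = 0.6633, y = 0.1771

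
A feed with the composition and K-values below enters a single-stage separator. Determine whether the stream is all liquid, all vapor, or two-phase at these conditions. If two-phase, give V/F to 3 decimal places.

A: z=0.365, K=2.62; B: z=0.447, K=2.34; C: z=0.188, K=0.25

two-phase, V/F = 0.954

ΣzᵢKᵢ = 2.049; Σzᵢ/Kᵢ = 1.082.
Both exceed 1, so a two-phase solution exists.
Material balance + equilibrium reduce to Σ zᵢ(Kᵢ−1)/(1+ψ(Kᵢ−1)) = 0.
Newton iteration, ψ⁰ = 0.62:
  ψ = 0.620: g = 0.3586, g' = -0.847 → ψ = 1.000
  ψ = 1.000: g = -0.0823, g' = -1.978 → ψ = 0.958
  ψ = 0.958: g = -0.0075, g' = -1.638 → ψ = 0.954
Converged at ψ = 0.954.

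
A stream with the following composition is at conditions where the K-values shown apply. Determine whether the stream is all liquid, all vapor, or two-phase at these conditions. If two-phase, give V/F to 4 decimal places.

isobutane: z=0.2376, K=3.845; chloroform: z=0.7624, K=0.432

two-phase, V/F = 0.1503

ΣzᵢKᵢ = 1.2429; Σzᵢ/Kᵢ = 1.8266.
Both exceed 1, so a two-phase solution exists.
Rachford–Rice: g(ψ) = Σ zᵢ(Kᵢ−1)/(1+ψ(Kᵢ−1)) = 0.
Iterate (Newton) starting at ψ = 0.5:
  ψ = 0.5000: g = -0.32577, g' = -0.8075 → ψ = 0.0966
  ψ = 0.0966: g = 0.07211, g' = -1.4588 → ψ = 0.1460
  ψ = 0.1460: g = 0.00540, g' = -1.2525 → ψ = 0.1503
Converged at ψ = 0.1503.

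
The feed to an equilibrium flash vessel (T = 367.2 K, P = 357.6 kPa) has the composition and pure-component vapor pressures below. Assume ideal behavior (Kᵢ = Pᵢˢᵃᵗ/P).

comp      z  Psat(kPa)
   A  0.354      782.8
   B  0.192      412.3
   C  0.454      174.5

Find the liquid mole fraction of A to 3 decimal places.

Raoult's law: Kᵢ = Pᵢˢᵃᵗ/P = Pᵢˢᵃᵗ/357.6.
  K_A = 782.8/357.6 = 2.18904, K_B = 412.3/357.6 = 1.15296, K_C = 174.5/357.6 = 0.48798
Material balance + equilibrium reduce to Σ zᵢ(Kᵢ−1)/(1+β(Kᵢ−1)) = 0.
Check two-phase: ΣzᵢKᵢ = 1.218 > 1 and Σzᵢ/Kᵢ = 1.259 > 1, so g(0) = 0.218 > 0 and g(1) = -0.259 < 0.
Newton iteration, β⁰ = 0.49:
  β = 0.490: g = -0.0170, g' = -0.416 → β = 0.449
Converged at β = 0.449.
Compositions from xᵢ = zᵢ/(1+β(Kᵢ−1)), yᵢ = Kᵢxᵢ:
  A: x = 0.231, y = 0.505
  B: x = 0.180, y = 0.207
  C: x = 0.590, y = 0.288

x_A = 0.231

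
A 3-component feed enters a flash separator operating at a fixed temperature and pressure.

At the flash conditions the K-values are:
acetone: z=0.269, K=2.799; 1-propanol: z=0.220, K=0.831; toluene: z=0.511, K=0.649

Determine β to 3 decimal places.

β = 0.490

Let β = V/F and solve Σ zᵢ(Kᵢ−1)/(1+β(Kᵢ−1)) = 0.
Check two-phase: ΣzᵢKᵢ = 1.267 > 1 and Σzᵢ/Kᵢ = 1.148 > 1, so g(0) = 0.267 > 0 and g(1) = -0.148 < 0.
Newton–Raphson from β = 0.5:
  β = 0.500: g = -0.0034, g' = -0.341 → β = 0.490
Converged at β = 0.490.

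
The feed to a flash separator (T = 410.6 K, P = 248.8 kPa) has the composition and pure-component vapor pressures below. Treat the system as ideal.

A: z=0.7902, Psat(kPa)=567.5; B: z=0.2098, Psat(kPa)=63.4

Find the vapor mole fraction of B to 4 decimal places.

y_B = 0.1611

Raoult's law: Kᵢ = Pᵢˢᵃᵗ/P = Pᵢˢᵃᵗ/248.8.
  K_A = 567.5/248.8 = 2.280949, K_B = 63.4/248.8 = 0.254823
Rachford–Rice: g(ψ) = Σ zᵢ(Kᵢ−1)/(1+ψ(Kᵢ−1)) = 0.
Feasibility: ΣzᵢKᵢ = 1.8559, Σzᵢ/Kᵢ = 1.1698 — both > 1, two phases present.
Newton–Raphson from ψ = 0.64:
  ψ = 0.6400: g = 0.25734, g' = -0.8173 → ψ = 0.9549
  ψ = 0.9549: g = -0.08668, g' = -1.6625 → ψ = 0.9027
  ψ = 0.9027: g = -0.00824, g' = -1.3663 → ψ = 0.8967
  ψ = 0.8967: g = -0.00008, g' = -1.3390 → ψ = 0.8966
Converged at ψ = 0.8966.
Compositions from xᵢ = zᵢ/(1+ψ(Kᵢ−1)), yᵢ = Kᵢxᵢ:
  A: x = 0.3678, y = 0.8389
  B: x = 0.6322, y = 0.1611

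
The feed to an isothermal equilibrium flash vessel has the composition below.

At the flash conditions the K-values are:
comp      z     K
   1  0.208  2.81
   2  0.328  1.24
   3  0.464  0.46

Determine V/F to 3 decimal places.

V/F = 0.338

Material balance + equilibrium reduce to Σ zᵢ(Kᵢ−1)/(1+V/F(Kᵢ−1)) = 0.
Check two-phase: ΣzᵢKᵢ = 1.205 > 1 and Σzᵢ/Kᵢ = 1.347 > 1, so g(0) = 0.205 > 0 and g(1) = -0.347 < 0.
Newton–Raphson from V/F = 0.41:
  V/F = 0.410: g = -0.0340, g' = -0.463 → V/F = 0.337
  V/F = 0.337: g = 0.0006, g' = -0.481 → V/F = 0.338
Converged at V/F = 0.338.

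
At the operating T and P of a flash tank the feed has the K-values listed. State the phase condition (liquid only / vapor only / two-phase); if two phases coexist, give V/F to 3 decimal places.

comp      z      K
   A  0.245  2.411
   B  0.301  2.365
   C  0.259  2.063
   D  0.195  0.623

vapor only

ΣzᵢKᵢ = 1.958; Σzᵢ/Kᵢ = 0.667.
Since Σzᵢ/Kᵢ < 1 the mixture is above its dew point — single vapor phase.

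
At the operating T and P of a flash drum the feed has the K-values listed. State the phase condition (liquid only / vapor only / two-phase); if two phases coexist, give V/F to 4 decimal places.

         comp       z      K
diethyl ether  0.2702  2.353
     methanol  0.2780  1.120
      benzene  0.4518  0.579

ΣzᵢKᵢ = 1.2087; Σzᵢ/Kᵢ = 1.1434.
Both exceed 1, so a two-phase solution exists.
Let ψ = V/F and solve Σ zᵢ(Kᵢ−1)/(1+ψ(Kᵢ−1)) = 0.
Newton–Raphson from ψ = 0.6:
  ψ = 0.6000: g = -0.02160, g' = -0.2975 → ψ = 0.5274
  ψ = 0.5274: g = 0.00022, g' = -0.3043 → ψ = 0.5281
Converged at ψ = 0.5281.

two-phase, V/F = 0.5281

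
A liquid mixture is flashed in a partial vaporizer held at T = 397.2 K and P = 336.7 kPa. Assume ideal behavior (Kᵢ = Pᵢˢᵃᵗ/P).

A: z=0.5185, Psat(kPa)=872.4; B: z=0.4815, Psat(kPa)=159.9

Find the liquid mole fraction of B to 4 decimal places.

x_B = 0.7519

Raoult's law: Kᵢ = Pᵢˢᵃᵗ/P = Pᵢˢᵃᵗ/336.7.
  K_A = 872.4/336.7 = 2.591031, K_B = 159.9/336.7 = 0.474903
Newton iteration, ψ⁰ = 0.35:
  ψ = 0.3500: g = 0.22012, g' = -0.7408 → ψ = 0.6471
  ψ = 0.6471: g = 0.02348, g' = -0.6232 → ψ = 0.6848
Converged at ψ = 0.6848.
Compositions from xᵢ = zᵢ/(1+ψ(Kᵢ−1)), yᵢ = Kᵢxᵢ:
  A: x = 0.2481, y = 0.6429
  B: x = 0.7519, y = 0.3571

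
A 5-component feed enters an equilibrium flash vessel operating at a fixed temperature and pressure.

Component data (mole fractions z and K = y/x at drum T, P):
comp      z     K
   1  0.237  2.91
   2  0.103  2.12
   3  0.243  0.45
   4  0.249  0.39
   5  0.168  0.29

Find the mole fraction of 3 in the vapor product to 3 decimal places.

y_3 = 0.120

Rachford–Rice: g(β) = Σ zᵢ(Kᵢ−1)/(1+β(Kᵢ−1)) = 0.
g(0) = ΣzᵢKᵢ − 1 = 0.163 and g(1) = 1 − Σzᵢ/Kᵢ = -0.888, so a root lies in (0, 1).
Newton–Raphson from β = 0.41:
  β = 0.410: g = -0.2104, g' = -0.788 → β = 0.143
  β = 0.143: g = 0.0107, g' = -0.932 → β = 0.155
Converged at β = 0.155.
Compositions from xᵢ = zᵢ/(1+β(Kᵢ−1)), yᵢ = Kᵢxᵢ:
  1: x = 0.183, y = 0.532
  2: x = 0.088, y = 0.186
  3: x = 0.266, y = 0.120
  4: x = 0.275, y = 0.107
  5: x = 0.189, y = 0.055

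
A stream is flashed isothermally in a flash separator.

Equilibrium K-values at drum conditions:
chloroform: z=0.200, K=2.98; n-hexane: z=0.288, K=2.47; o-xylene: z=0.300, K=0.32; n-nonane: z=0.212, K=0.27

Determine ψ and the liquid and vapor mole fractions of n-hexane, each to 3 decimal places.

Let ψ = V/F and solve Σ zᵢ(Kᵢ−1)/(1+ψ(Kᵢ−1)) = 0.
g(0) = ΣzᵢKᵢ − 1 = 0.461 and g(1) = 1 − Σzᵢ/Kᵢ = -0.906, so a root lies in (0, 1).
Newton iteration, ψ⁰ = 0.5:
  ψ = 0.500: g = -0.1098, g' = -1.003 → ψ = 0.391
  ψ = 0.391: g = -0.0020, g' = -0.979 → ψ = 0.389
Converged at ψ = 0.389.
Compositions from xᵢ = zᵢ/(1+ψ(Kᵢ−1)), yᵢ = Kᵢxᵢ:
  chloroform: x = 0.113, y = 0.337
  n-hexane: x = 0.183, y = 0.453
  o-xylene: x = 0.408, y = 0.130
  n-nonane: x = 0.296, y = 0.080

ψ = 0.389, x_n-hexane = 0.183, y_n-hexane = 0.453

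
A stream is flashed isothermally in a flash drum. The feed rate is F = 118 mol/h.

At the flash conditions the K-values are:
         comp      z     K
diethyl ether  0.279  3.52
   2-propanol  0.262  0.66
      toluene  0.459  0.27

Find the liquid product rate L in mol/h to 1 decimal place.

L = 96.5 mol/h

Material balance + equilibrium reduce to Σ zᵢ(Kᵢ−1)/(1+V/F(Kᵢ−1)) = 0.
Feasibility: ΣzᵢKᵢ = 1.279, Σzᵢ/Kᵢ = 2.176 — both > 1, two phases present.
Newton iteration, V/F⁰ = 0.5:
  V/F = 0.500: g = -0.3239, g' = -0.997 → V/F = 0.175
  V/F = 0.175: g = 0.0087, g' = -1.208 → V/F = 0.182
  V/F = 0.182: g = 0.0001, g' = -1.191 → V/F = 0.183
Converged at V/F = 0.183.
Then V = V/F·F = 0.1825·118 = 21.5 mol/h and L = F − V = 96.5 mol/h.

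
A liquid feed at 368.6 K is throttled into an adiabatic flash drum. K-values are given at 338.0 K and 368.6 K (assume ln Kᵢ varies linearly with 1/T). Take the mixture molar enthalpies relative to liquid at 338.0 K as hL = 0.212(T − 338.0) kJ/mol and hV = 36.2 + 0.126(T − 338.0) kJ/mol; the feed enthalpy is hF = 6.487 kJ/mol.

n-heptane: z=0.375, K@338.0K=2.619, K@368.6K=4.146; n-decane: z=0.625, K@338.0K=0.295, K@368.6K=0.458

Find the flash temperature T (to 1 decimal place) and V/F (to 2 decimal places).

Adiabatic flash: solve Rachford–Rice at each trial T, then check hF = ψ·hV(T) + (1−ψ)·hL(T).
  T = 338.0 K: K = (2.619, 0.295), RR gives ψ = 0.146, H_out = 5.281 kJ/mol
  T = 368.6 K: K = (4.146, 0.458), RR gives ψ = 0.493, H_out = 23.044 kJ/mol
  T = 353.3 K: K = (3.328, 0.371), RR gives ψ = 0.328, H_out = 14.679 kJ/mol
  T = 345.6 K: K = (2.958, 0.331), RR gives ψ = 0.242, H_out = 10.203 kJ/mol
  T = 341.8 K: K = (2.785, 0.313), RR gives ψ = 0.196, H_out = 7.825 kJ/mol
  T = 339.9 K: K = (2.701, 0.304), RR gives ψ = 0.171, H_out = 6.577 kJ/mol
Linear interpolation between T = 338.0 (H_out = 5.281) and T = 339.9 (H_out = 6.577) on hF = 6.487 gives T ≈ 339.8 K, at which ψ = 0.17.

T = 339.8 K, V/F = 0.17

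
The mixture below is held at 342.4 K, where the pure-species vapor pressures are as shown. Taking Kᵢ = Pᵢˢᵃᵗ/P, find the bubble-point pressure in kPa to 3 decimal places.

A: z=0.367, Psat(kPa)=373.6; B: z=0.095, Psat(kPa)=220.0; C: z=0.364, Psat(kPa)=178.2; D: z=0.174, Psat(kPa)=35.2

At the bubble point ψ → 0, so ΣzᵢKᵢ = 1 with Kᵢ = Pᵢˢᵃᵗ/P ⇒ P = ΣzᵢPᵢˢᵃᵗ.
P = 0.367·373.6 + 0.095·220.0 + 0.364·178.2 + 0.174·35.2 = 229.001 kPa

Pbub = 229.001 kPa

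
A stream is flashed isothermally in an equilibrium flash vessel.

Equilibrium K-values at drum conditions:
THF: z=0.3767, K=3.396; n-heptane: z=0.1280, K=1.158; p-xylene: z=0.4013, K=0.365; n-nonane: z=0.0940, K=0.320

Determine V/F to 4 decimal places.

V/F = 0.4547

Rachford–Rice: g(V/F) = Σ zᵢ(Kᵢ−1)/(1+V/F(Kᵢ−1)) = 0.
Check two-phase: ΣzᵢKᵢ = 1.6041 > 1 and Σzᵢ/Kᵢ = 1.6147 > 1, so g(0) = 0.6041 > 0 and g(1) = -0.6147 < 0.
Newton iteration, V/F⁰ = 0.32:
  V/F = 0.3200: g = 0.12862, g' = -1.0216 → V/F = 0.4459
  V/F = 0.4459: g = 0.00805, g' = -0.9127 → V/F = 0.4547
Converged at V/F = 0.4547.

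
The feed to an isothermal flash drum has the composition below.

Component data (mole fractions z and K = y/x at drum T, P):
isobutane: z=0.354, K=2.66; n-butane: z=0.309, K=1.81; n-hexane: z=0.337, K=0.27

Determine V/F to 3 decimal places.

V/F = 0.627

Material balance + equilibrium reduce to Σ zᵢ(Kᵢ−1)/(1+V/F(Kᵢ−1)) = 0.
Feasibility: ΣzᵢKᵢ = 1.592, Σzᵢ/Kᵢ = 1.552 — both > 1, two phases present.
Newton iteration, V/F⁰ = 0.64:
  V/F = 0.640: g = -0.0120, g' = -0.950 → V/F = 0.627
Converged at V/F = 0.627.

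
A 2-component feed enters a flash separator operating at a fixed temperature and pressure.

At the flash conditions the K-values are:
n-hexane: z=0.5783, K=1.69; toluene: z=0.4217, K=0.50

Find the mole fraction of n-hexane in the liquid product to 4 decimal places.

x_n-hexane = 0.4202

Rachford–Rice: g(ψ) = Σ zᵢ(Kᵢ−1)/(1+ψ(Kᵢ−1)) = 0.
Feasibility: ΣzᵢKᵢ = 1.1882, Σzᵢ/Kᵢ = 1.1856 — both > 1, two phases present.
Newton–Raphson from ψ = 0.5:
  ψ = 0.5000: g = 0.01554, g' = -0.3396 → ψ = 0.5458
  ψ = 0.5458: g = -0.00011, g' = -0.3447 → ψ = 0.5454
Converged at ψ = 0.5454.
Compositions from xᵢ = zᵢ/(1+ψ(Kᵢ−1)), yᵢ = Kᵢxᵢ:
  n-hexane: x = 0.4202, y = 0.7101
  toluene: x = 0.5798, y = 0.2899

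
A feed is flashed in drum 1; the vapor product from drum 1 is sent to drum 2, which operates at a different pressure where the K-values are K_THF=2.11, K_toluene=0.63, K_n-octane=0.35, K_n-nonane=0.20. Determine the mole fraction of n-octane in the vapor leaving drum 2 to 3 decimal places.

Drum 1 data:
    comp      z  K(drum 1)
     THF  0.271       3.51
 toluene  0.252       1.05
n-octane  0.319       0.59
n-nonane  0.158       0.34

Drum 1:
Material balance + equilibrium reduce to Σ zᵢ(Kᵢ−1)/(1+ψ₁(Kᵢ−1)) = 0.
Feasibility: ΣzᵢKᵢ = 1.458, Σzᵢ/Kᵢ = 1.323 — both > 1, two phases present.
Iterate (Newton) starting at ψ₁ = 0.61:
  ψ₁ = 0.610: g = -0.0680, g' = -0.555 → ψ₁ = 0.488
  ψ₁ = 0.488: g = 0.0010, g' = -0.579 → ψ₁ = 0.489
Converged at ψ₁ = 0.489.
Drum-1 compositions:
  THF: x = 0.122, y = 0.427
  toluene: x = 0.246, y = 0.258
  n-octane: x = 0.399, y = 0.235
  n-nonane: x = 0.233, y = 0.079
Drum-2 feed = drum-1 vapor: z₂ = (0.4269, 0.2583, 0.2354, 0.0793).
Drum 2:
Let ψ₂ = V/F and solve Σ zᵢ(Kᵢ−1)/(1+ψ₂(Kᵢ−1)) = 0.
Check two-phase: ΣzᵢKᵢ = 1.162 > 1 and Σzᵢ/Kᵢ = 1.682 > 1, so g(0) = 0.162 > 0 and g(1) = -0.682 < 0.
Iterate (Newton) starting at ψ₂ = 0.5:
  ψ₂ = 0.500: g = -0.1450, g' = -0.630 → ψ₂ = 0.270
  ψ₂ = 0.270: g = -0.0081, g' = -0.584 → ψ₂ = 0.256
Converged at ψ₂ = 0.256.
  THF: x = 0.332, y = 0.701
  toluene: x = 0.285, y = 0.180
  n-octane: x = 0.282, y = 0.099
  n-nonane: x = 0.100, y = 0.020

y_n-octane (drum 2) = 0.099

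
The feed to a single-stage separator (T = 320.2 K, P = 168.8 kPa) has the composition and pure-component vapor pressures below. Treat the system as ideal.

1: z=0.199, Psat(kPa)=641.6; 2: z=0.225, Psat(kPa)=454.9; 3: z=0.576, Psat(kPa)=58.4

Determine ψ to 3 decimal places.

ψ = 0.381

Raoult's law: Kᵢ = Pᵢˢᵃᵗ/P = Pᵢˢᵃᵗ/168.8.
  K_1 = 641.6/168.8 = 3.80095, K_2 = 454.9/168.8 = 2.69491, K_3 = 58.4/168.8 = 0.34597
Material balance + equilibrium reduce to Σ zᵢ(Kᵢ−1)/(1+ψ(Kᵢ−1)) = 0.
g(0) = ΣzᵢKᵢ − 1 = 0.562 and g(1) = 1 − Σzᵢ/Kᵢ = -0.801, so a root lies in (0, 1).
Iterate (Newton) starting at ψ = 0.4:
  ψ = 0.400: g = -0.0200, g' = -1.029 → ψ = 0.381
Converged at ψ = 0.381.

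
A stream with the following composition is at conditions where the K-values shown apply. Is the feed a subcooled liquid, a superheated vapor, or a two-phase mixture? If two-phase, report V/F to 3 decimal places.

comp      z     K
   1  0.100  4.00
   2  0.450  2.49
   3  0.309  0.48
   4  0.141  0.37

two-phase, V/F = 0.719

ΣzᵢKᵢ = 1.721; Σzᵢ/Kᵢ = 1.231.
Both exceed 1, so a two-phase solution exists.
Iterate (Newton) starting at ψ = 0.5:
  ψ = 0.500: g = 0.1574, g' = -0.744 → ψ = 0.712
  ψ = 0.712: g = 0.0051, g' = -0.721 → ψ = 0.719
Converged at ψ = 0.719.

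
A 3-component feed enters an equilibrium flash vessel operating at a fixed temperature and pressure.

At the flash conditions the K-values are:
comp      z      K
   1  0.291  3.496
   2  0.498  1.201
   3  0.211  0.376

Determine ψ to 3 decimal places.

Material balance + equilibrium reduce to Σ zᵢ(Kᵢ−1)/(1+ψ(Kᵢ−1)) = 0.
g(0) = ΣzᵢKᵢ − 1 = 0.695 and g(1) = 1 − Σzᵢ/Kᵢ = -0.059, so a root lies in (0, 1).
Newton iteration, ψ⁰ = 0.5:
  ψ = 0.500: g = 0.2227, g' = -0.549 → ψ = 0.906
  ψ = 0.906: g = 0.0047, g' = -0.619 → ψ = 0.913
Converged at ψ = 0.913.

ψ = 0.913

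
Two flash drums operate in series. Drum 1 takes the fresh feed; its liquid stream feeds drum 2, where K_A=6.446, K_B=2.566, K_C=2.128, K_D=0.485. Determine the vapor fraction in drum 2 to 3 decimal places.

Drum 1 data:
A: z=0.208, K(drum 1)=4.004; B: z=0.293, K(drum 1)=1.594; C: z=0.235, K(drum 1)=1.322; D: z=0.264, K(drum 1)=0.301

V/F (drum 2) = 0.557

Drum 1:
Let ψ₁ = V/F and solve Σ zᵢ(Kᵢ−1)/(1+ψ₁(Kᵢ−1)) = 0.
Feasibility: ΣzᵢKᵢ = 1.690, Σzᵢ/Kᵢ = 1.291 — both > 1, two phases present.
Newton–Raphson from ψ₁ = 0.5:
  ψ₁ = 0.500: g = 0.1654, g' = -0.684 → ψ₁ = 0.742
  ψ₁ = 0.742: g = -0.0078, g' = -0.802 → ψ₁ = 0.732
Converged at ψ₁ = 0.732.
Drum-1 compositions:
  A: x = 0.065, y = 0.260
  B: x = 0.204, y = 0.326
  C: x = 0.190, y = 0.251
  D: x = 0.541, y = 0.163
Drum-2 feed = drum-1 liquid: z₂ = (0.0650, 0.2042, 0.1902, 0.5406).
Drum 2:
Material balance + equilibrium reduce to Σ zᵢ(Kᵢ−1)/(1+ψ₂(Kᵢ−1)) = 0.
Check two-phase: ΣzᵢKᵢ = 1.610 > 1 and Σzᵢ/Kᵢ = 1.294 > 1, so g(0) = 0.610 > 0 and g(1) = -0.294 < 0.
Newton iteration, ψ₂⁰ = 0.5:
  ψ₂ = 0.500: g = 0.0367, g' = -0.656 → ψ₂ = 0.556
  ψ₂ = 0.556: g = 0.0006, g' = -0.635 → ψ₂ = 0.557
Converged at ψ₂ = 0.557.
  A: x = 0.016, y = 0.104
  B: x = 0.109, y = 0.280
  C: x = 0.117, y = 0.249
  D: x = 0.758, y = 0.368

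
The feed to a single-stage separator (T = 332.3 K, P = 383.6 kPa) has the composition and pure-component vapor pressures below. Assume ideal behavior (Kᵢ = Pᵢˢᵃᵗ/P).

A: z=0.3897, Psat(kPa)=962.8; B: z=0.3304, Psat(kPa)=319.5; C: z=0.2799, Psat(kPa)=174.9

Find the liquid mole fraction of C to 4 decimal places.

x_C = 0.4326

Raoult's law: Kᵢ = Pᵢˢᵃᵗ/P = Pᵢˢᵃᵗ/383.6.
  K_A = 962.8/383.6 = 2.509906, K_B = 319.5/383.6 = 0.832899, K_C = 174.9/383.6 = 0.455944
Rachford–Rice: g(V/F) = Σ zᵢ(Kᵢ−1)/(1+V/F(Kᵢ−1)) = 0.
Check two-phase: ΣzᵢKᵢ = 1.3809 > 1 and Σzᵢ/Kᵢ = 1.1658 > 1, so g(0) = 0.3809 > 0 and g(1) = -0.1658 < 0.
Newton iteration, V/F⁰ = 0.5:
  V/F = 0.5000: g = 0.06586, g' = -0.4558 → V/F = 0.6445
  V/F = 0.6445: g = 0.00183, g' = -0.4363 → V/F = 0.6487
Converged at V/F = 0.6487.
Compositions from xᵢ = zᵢ/(1+V/F(Kᵢ−1)), yᵢ = Kᵢxᵢ:
  A: x = 0.1969, y = 0.4941
  B: x = 0.3706, y = 0.3086
  C: x = 0.4326, y = 0.1972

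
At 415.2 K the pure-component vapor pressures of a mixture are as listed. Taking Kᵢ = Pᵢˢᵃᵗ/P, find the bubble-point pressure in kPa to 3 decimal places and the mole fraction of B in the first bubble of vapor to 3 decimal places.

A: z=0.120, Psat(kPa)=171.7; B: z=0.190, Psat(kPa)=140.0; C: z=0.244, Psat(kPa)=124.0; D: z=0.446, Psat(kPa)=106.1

At the bubble point ψ → 0, so ΣzᵢKᵢ = 1 with Kᵢ = Pᵢˢᵃᵗ/P ⇒ P = ΣzᵢPᵢˢᵃᵗ.
P = 0.120·171.7 + 0.190·140.0 + 0.244·124.0 + 0.446·106.1 = 124.781 kPa
yᵢ = zᵢPᵢˢᵃᵗ/P ⇒ y_B = 0.190·140.0/124.781 = 0.213

Pbub = 124.781 kPa, y_B = 0.213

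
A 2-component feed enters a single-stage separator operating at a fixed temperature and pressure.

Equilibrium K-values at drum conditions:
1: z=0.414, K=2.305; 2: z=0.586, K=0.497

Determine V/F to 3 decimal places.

Material balance + equilibrium reduce to Σ zᵢ(Kᵢ−1)/(1+V/F(Kᵢ−1)) = 0.
Feasibility: ΣzᵢKᵢ = 1.246, Σzᵢ/Kᵢ = 1.359 — both > 1, two phases present.
Binary case is linear: z₁(K₁−1)(1+V/F(K₂−1)) + z₂(K₂−1)(1+V/F(K₁−1)) = 0
⇒ V/F = [z₁(K₁−1)+z₂(K₂−1)] / [−(K₁−1)(K₂−1)] = 0.2455/0.6564 = 0.374

V/F = 0.374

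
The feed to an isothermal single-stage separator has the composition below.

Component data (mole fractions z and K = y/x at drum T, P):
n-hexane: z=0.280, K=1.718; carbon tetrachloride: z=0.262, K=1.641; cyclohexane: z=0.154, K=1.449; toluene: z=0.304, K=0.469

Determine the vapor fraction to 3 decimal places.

Iterate (Newton) starting at ψ = 0.5:
  ψ = 0.500: g = 0.1118, g' = -0.319 → ψ = 0.850
  ψ = 0.850: g = -0.0106, g' = -0.402 → ψ = 0.824
  ψ = 0.824: g = -0.0002, g' = -0.390 → ψ = 0.823
Converged at ψ = 0.823.

ψ = 0.823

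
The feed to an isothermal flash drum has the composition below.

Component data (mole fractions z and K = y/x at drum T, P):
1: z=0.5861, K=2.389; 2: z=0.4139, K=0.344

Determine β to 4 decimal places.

Binary case is linear: z₁(K₁−1)(1+β(K₂−1)) + z₂(K₂−1)(1+β(K₁−1)) = 0
⇒ β = [z₁(K₁−1)+z₂(K₂−1)] / [−(K₁−1)(K₂−1)] = 0.54257/0.91118 = 0.5955

β = 0.5955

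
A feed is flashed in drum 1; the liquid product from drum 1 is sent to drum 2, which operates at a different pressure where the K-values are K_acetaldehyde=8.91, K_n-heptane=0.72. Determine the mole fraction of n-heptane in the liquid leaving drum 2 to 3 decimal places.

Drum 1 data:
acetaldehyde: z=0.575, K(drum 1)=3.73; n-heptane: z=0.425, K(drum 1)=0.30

Drum 1:
Material balance + equilibrium reduce to Σ zᵢ(Kᵢ−1)/(1+ψ₁(Kᵢ−1)) = 0.
g(0) = ΣzᵢKᵢ − 1 = 1.272 and g(1) = 1 − Σzᵢ/Kᵢ = -0.571, so a root lies in (0, 1).
Binary case is linear: z₁(K₁−1)(1+ψ₁(K₂−1)) + z₂(K₂−1)(1+ψ₁(K₁−1)) = 0
⇒ ψ₁ = [z₁(K₁−1)+z₂(K₂−1)] / [−(K₁−1)(K₂−1)] = 1.2723/1.9110 = 0.666
Drum-1 compositions:
  acetaldehyde: x = 0.204, y = 0.761
  n-heptane: x = 0.796, y = 0.239
Drum-2 feed = drum-1 liquid: z₂ = (0.2041, 0.7959).
Drum 2:
Let ψ₂ = V/F and solve Σ zᵢ(Kᵢ−1)/(1+ψ₂(Kᵢ−1)) = 0.
Feasibility: ΣzᵢKᵢ = 2.391, Σzᵢ/Kᵢ = 1.128 — both > 1, two phases present.
Binary case is linear: z₁(K₁−1)(1+ψ₂(K₂−1)) + z₂(K₂−1)(1+ψ₂(K₁−1)) = 0
⇒ ψ₂ = [z₁(K₁−1)+z₂(K₂−1)] / [−(K₁−1)(K₂−1)] = 1.3914/2.2148 = 0.628
  acetaldehyde: x = 0.034, y = 0.305
  n-heptane: x = 0.966, y = 0.695

x_n-heptane (drum 2) = 0.966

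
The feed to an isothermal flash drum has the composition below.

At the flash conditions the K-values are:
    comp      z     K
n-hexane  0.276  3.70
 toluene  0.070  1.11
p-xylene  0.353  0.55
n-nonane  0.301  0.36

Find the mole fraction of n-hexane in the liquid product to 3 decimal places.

Material balance + equilibrium reduce to Σ zᵢ(Kᵢ−1)/(1+V/F(Kᵢ−1)) = 0.
Feasibility: ΣzᵢKᵢ = 1.401, Σzᵢ/Kᵢ = 1.616 — both > 1, two phases present.
Newton iteration, V/F⁰ = 0.42:
  V/F = 0.420: g = -0.1028, g' = -0.782 → V/F = 0.289
  V/F = 0.289: g = 0.0075, g' = -0.916 → V/F = 0.297
Converged at V/F = 0.297.
Compositions from xᵢ = zᵢ/(1+V/F(Kᵢ−1)), yᵢ = Kᵢxᵢ:
  n-hexane: x = 0.153, y = 0.567
  toluene: x = 0.068, y = 0.075
  p-xylene: x = 0.407, y = 0.224
  n-nonane: x = 0.372, y = 0.134

x_n-hexane = 0.153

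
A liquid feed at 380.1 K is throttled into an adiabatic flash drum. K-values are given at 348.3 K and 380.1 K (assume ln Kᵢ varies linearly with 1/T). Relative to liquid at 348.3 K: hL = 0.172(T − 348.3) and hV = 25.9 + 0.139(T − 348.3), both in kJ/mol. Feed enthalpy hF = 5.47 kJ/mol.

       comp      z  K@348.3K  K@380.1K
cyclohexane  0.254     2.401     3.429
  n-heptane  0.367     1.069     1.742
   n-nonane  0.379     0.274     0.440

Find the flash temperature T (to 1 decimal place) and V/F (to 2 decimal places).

T = 349.8 K, V/F = 0.20

Adiabatic flash: solve Rachford–Rice at each trial T, then check hF = ψ·hV(T) + (1−ψ)·hL(T).
  T = 348.3 K: K = (2.401, 1.069, 0.274), RR gives ψ = 0.168, H_out = 4.339 kJ/mol
  T = 380.1 K: K = (3.429, 1.742, 0.440), RR gives ψ = 0.794, H_out = 25.196 kJ/mol
  T = 364.2 K: K = (2.892, 1.379, 0.351), RR gives ψ = 0.499, H_out = 15.409 kJ/mol
  T = 356.2 K: K = (2.639, 1.217, 0.311), RR gives ψ = 0.340, H_out = 10.083 kJ/mol
  T = 352.2 K: K = (2.517, 1.140, 0.292), RR gives ψ = 0.255, H_out = 7.241 kJ/mol
  T = 350.2 K: K = (2.457, 1.103, 0.283), RR gives ψ = 0.211, H_out = 5.769 kJ/mol
Linear interpolation between T = 348.3 (H_out = 4.339) and T = 350.2 (H_out = 5.769) on hF = 5.47 gives T ≈ 349.8 K, at which ψ = 0.20.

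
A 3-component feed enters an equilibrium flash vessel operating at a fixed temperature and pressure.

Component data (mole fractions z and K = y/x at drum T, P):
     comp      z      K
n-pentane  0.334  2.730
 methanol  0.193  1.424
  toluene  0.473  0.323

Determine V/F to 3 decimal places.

V/F = 0.365

Material balance + equilibrium reduce to Σ zᵢ(Kᵢ−1)/(1+V/F(Kᵢ−1)) = 0.
g(0) = ΣzᵢKᵢ − 1 = 0.339 and g(1) = 1 − Σzᵢ/Kᵢ = -0.722, so a root lies in (0, 1).
Iterate (Newton) starting at V/F = 0.4:
  V/F = 0.400: g = -0.0277, g' = -0.782 → V/F = 0.365
Converged at V/F = 0.365.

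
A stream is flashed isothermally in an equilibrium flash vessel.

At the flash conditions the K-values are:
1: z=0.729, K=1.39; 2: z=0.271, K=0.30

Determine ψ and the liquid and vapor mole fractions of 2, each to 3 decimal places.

Binary case is linear: z₁(K₁−1)(1+ψ(K₂−1)) + z₂(K₂−1)(1+ψ(K₁−1)) = 0
⇒ ψ = [z₁(K₁−1)+z₂(K₂−1)] / [−(K₁−1)(K₂−1)] = 0.0946/0.2730 = 0.347
Compositions from xᵢ = zᵢ/(1+ψ(Kᵢ−1)), yᵢ = Kᵢxᵢ:
  1: x = 0.642, y = 0.893
  2: x = 0.358, y = 0.107

ψ = 0.347, x_2 = 0.358, y_2 = 0.107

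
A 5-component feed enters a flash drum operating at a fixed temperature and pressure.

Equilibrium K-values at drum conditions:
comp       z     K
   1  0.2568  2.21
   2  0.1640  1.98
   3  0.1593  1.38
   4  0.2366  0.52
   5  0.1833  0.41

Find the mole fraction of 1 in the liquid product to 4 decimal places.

x_1 = 0.1480

Let ψ = V/F and solve Σ zᵢ(Kᵢ−1)/(1+ψ(Kᵢ−1)) = 0.
Check two-phase: ΣzᵢKᵢ = 1.3103 > 1 and Σzᵢ/Kᵢ = 1.2165 > 1, so g(0) = 0.3103 > 0 and g(1) = -0.2165 < 0.
Newton iteration, ψ⁰ = 0.5:
  ψ = 0.5000: g = 0.04950, g' = -0.4559 → ψ = 0.6086
  ψ = 0.6086: g = -0.00038, g' = -0.4658 → ψ = 0.6078
Converged at ψ = 0.6078.
Compositions from xᵢ = zᵢ/(1+ψ(Kᵢ−1)), yᵢ = Kᵢxᵢ:
  1: x = 0.1480, y = 0.3270
  2: x = 0.1028, y = 0.2035
  3: x = 0.1294, y = 0.1786
  4: x = 0.3341, y = 0.1737
  5: x = 0.2858, y = 0.1172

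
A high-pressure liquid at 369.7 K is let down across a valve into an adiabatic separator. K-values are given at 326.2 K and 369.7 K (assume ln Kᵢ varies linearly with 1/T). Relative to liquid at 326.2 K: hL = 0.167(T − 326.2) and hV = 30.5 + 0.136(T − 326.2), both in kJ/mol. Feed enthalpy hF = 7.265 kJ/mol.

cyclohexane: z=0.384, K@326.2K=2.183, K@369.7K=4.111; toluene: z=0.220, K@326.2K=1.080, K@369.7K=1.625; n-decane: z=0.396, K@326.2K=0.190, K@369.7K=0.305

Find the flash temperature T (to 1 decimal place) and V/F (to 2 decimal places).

Adiabatic flash: solve Rachford–Rice at each trial T, then check hF = ψ·hV(T) + (1−ψ)·hL(T).
  T = 326.2 K: K = (2.183, 1.080, 0.190), RR gives ψ = 0.203, H_out = 6.181 kJ/mol
  T = 369.7 K: K = (4.111, 1.625, 0.305), RR gives ψ = 0.642, H_out = 25.973 kJ/mol
  T = 347.9 K: K = (3.053, 1.341, 0.244), RR gives ψ = 0.472, H_out = 17.695 kJ/mol
  T = 337.0 K: K = (2.594, 1.207, 0.216), RR gives ψ = 0.359, H_out = 12.623 kJ/mol
  T = 331.6 K: K = (2.383, 1.143, 0.203), RR gives ψ = 0.288, H_out = 9.646 kJ/mol
  T = 328.9 K: K = (2.282, 1.111, 0.196), RR gives ψ = 0.248, H_out = 7.986 kJ/mol
  T = 327.5 K: K = (2.230, 1.095, 0.193), RR gives ψ = 0.225, H_out = 7.070 kJ/mol
Linear interpolation between T = 327.5 (H_out = 7.070) and T = 328.9 (H_out = 7.986) on hF = 7.265 gives T ≈ 327.8 K, at which ψ = 0.23.

T = 327.8 K, V/F = 0.23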